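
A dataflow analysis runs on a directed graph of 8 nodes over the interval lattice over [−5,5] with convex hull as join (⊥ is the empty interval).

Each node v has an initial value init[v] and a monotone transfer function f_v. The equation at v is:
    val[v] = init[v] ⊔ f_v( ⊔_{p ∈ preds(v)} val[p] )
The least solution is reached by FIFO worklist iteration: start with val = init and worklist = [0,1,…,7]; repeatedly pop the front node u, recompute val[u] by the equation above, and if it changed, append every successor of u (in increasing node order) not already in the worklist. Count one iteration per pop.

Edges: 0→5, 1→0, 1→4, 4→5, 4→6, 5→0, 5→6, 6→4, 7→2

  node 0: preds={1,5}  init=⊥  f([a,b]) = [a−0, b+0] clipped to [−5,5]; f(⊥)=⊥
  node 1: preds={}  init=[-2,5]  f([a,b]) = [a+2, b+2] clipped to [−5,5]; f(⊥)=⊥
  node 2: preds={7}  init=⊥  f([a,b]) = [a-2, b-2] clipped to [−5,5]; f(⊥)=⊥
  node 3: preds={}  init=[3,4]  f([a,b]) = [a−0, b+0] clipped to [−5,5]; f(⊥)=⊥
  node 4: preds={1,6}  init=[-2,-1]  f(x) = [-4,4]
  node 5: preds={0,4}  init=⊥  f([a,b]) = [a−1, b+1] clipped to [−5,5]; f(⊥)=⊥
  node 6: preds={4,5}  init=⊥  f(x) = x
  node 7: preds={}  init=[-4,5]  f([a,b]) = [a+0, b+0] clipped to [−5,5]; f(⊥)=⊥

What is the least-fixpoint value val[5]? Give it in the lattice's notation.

[-5,5]

Worklist (11 pops):
  #1 pop 0: in=[-2,5] → [-2,5] (was ⊥); enqueue []
  #2 pop 1: in=⊥ → [-2,5] (no change)
  #3 pop 2: in=[-4,5] → [-5,3] (was ⊥); enqueue []
  #4 pop 3: in=⊥ → [3,4] (no change)
  #5 pop 4: in=[-2,5] → [-4,4] (was [-2,-1]); enqueue []
  #6 pop 5: in=[-4,5] → [-5,5] (was ⊥); enqueue [0]
  #7 pop 6: in=[-5,5] → [-5,5] (was ⊥); enqueue [4]
  #8 pop 7: in=⊥ → [-4,5] (no change)
  #9 pop 0: in=[-5,5] → [-5,5] (was [-2,5]); enqueue [5]
  #10 pop 4: in=[-5,5] → [-4,4] (no change)
  #11 pop 5: in=[-5,5] → [-5,5] (no change)

Fixpoint:
  val[0] = [-5,5]
  val[1] = [-2,5]
  val[2] = [-5,3]
  val[3] = [3,4]
  val[4] = [-4,4]
  val[5] = [-5,5]
  val[6] = [-5,5]
  val[7] = [-4,5]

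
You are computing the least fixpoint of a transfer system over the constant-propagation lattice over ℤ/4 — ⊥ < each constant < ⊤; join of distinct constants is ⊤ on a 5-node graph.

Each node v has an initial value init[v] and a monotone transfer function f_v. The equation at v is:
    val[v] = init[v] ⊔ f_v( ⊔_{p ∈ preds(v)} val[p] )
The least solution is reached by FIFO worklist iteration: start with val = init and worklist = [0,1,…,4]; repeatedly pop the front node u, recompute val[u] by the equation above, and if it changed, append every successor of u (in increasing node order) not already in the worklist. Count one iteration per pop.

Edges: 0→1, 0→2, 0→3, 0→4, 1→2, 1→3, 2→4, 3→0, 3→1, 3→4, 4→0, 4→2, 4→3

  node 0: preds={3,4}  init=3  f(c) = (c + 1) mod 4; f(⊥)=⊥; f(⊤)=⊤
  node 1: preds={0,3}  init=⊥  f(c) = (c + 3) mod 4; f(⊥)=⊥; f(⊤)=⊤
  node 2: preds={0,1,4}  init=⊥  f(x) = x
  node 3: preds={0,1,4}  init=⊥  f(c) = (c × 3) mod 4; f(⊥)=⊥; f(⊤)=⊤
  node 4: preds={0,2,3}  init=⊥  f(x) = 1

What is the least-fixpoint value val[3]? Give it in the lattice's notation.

⊤

Iteration log — 10 steps:
  step 1. node 0  ⊔preds=⊥  new=3  stable
  step 2. node 1  ⊔preds=3  new=2  old=⊥  +wl: 
  step 3. node 2  ⊔preds=⊤  new=⊤  old=⊥  +wl: 
  step 4. node 3  ⊔preds=⊤  new=⊤  old=⊥  +wl: 0,1
  step 5. node 4  ⊔preds=⊤  new=1  old=⊥  +wl: 2,3
  step 6. node 0  ⊔preds=⊤  new=⊤  old=3  +wl: 4
  step 7. node 1  ⊔preds=⊤  new=⊤  old=2  +wl: 
  step 8. node 2  ⊔preds=⊤  new=⊤  stable
  step 9. node 3  ⊔preds=⊤  new=⊤  stable
  step 10. node 4  ⊔preds=⊤  new=1  stable

Least fixpoint reached:
  node 0: ⊤
  node 1: ⊤
  node 2: ⊤
  node 3: ⊤
  node 4: 1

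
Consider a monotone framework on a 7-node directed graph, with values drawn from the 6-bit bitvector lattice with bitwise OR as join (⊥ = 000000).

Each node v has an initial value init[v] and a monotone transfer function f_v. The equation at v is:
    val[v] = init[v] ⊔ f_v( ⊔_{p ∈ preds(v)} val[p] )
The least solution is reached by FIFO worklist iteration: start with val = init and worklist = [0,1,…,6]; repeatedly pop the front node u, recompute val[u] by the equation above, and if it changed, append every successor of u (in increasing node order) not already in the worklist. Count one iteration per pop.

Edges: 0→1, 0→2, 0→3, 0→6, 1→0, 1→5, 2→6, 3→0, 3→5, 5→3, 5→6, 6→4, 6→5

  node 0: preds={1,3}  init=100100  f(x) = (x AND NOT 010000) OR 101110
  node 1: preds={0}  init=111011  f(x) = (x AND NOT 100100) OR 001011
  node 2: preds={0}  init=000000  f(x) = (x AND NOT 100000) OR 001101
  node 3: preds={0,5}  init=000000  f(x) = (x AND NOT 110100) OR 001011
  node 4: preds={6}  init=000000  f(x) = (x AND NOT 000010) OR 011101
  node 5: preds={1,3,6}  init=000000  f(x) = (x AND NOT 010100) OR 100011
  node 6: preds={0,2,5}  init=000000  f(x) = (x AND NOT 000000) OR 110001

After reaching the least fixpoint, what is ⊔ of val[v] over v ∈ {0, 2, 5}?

101111

Worklist (11 pops):
  #1 pop 0: in=111011 → 101111 (was 100100); enqueue []
  #2 pop 1: in=101111 → 111011 (no change)
  #3 pop 2: in=101111 → 001111 (was 000000); enqueue []
  #4 pop 3: in=101111 → 001011 (was 000000); enqueue [0]
  #5 pop 4: in=000000 → 011101 (was 000000); enqueue []
  #6 pop 5: in=111011 → 101011 (was 000000); enqueue [3]
  #7 pop 6: in=101111 → 111111 (was 000000); enqueue [4,5]
  #8 pop 0: in=111011 → 101111 (no change)
  #9 pop 3: in=101111 → 001011 (no change)
  #10 pop 4: in=111111 → 111101 (was 011101); enqueue []
  #11 pop 5: in=111111 → 101011 (no change)

Fixpoint:
  val[0] = 101111
  val[1] = 111011
  val[2] = 001111
  val[3] = 001011
  val[4] = 111101
  val[5] = 101011
  val[6] = 111111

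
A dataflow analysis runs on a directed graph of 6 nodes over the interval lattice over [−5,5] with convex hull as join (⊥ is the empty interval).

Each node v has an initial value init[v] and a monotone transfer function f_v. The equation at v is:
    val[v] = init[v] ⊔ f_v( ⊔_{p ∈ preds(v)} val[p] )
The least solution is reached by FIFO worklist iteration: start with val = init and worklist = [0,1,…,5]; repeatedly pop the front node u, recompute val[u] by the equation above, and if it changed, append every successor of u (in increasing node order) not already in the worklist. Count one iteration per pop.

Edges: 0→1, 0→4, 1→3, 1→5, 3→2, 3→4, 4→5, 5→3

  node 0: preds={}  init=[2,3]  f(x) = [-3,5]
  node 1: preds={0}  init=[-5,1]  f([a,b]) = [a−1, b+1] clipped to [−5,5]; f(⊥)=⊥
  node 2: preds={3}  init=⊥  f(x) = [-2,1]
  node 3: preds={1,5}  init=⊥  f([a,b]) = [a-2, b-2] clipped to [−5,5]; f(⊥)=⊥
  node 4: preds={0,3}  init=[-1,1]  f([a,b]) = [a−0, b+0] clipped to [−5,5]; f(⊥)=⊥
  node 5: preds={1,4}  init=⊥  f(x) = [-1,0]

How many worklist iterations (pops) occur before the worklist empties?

Worklist (8 pops):
  #1 pop 0: in=⊥ → [-3,5] (was [2,3]); enqueue []
  #2 pop 1: in=[-3,5] → [-5,5] (was [-5,1]); enqueue []
  #3 pop 2: in=⊥ → [-2,1] (was ⊥); enqueue []
  #4 pop 3: in=[-5,5] → [-5,3] (was ⊥); enqueue [2]
  #5 pop 4: in=[-5,5] → [-5,5] (was [-1,1]); enqueue []
  #6 pop 5: in=[-5,5] → [-1,0] (was ⊥); enqueue [3]
  #7 pop 2: in=[-5,3] → [-2,1] (no change)
  #8 pop 3: in=[-5,5] → [-5,3] (no change)

Fixpoint:
  val[0] = [-3,5]
  val[1] = [-5,5]
  val[2] = [-2,1]
  val[3] = [-5,3]
  val[4] = [-5,5]
  val[5] = [-1,0]

8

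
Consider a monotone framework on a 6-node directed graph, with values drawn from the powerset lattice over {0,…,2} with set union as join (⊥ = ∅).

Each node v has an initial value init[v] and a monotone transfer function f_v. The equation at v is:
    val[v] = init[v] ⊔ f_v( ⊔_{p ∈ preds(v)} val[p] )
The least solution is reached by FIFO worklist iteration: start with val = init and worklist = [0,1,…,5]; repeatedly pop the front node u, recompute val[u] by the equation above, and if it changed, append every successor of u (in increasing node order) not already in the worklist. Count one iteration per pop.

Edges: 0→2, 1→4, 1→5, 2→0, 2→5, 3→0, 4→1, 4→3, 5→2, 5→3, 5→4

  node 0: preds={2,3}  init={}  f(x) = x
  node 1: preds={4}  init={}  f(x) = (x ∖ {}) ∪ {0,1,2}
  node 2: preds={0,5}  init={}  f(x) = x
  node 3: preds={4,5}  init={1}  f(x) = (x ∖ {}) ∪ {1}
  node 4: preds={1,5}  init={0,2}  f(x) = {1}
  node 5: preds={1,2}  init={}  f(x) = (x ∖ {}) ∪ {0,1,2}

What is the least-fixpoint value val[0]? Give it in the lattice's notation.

Worklist (13 pops):
  #1 pop 0: in={1} → {1} (was {}); enqueue []
  #2 pop 1: in={0,2} → {0,1,2} (was {}); enqueue []
  #3 pop 2: in={1} → {1} (was {}); enqueue [0]
  #4 pop 3: in={0,2} → {0,1,2} (was {1}); enqueue []
  #5 pop 4: in={0,1,2} → {0,1,2} (was {0,2}); enqueue [1,3]
  #6 pop 5: in={0,1,2} → {0,1,2} (was {}); enqueue [2,4]
  #7 pop 0: in={0,1,2} → {0,1,2} (was {1}); enqueue []
  #8 pop 1: in={0,1,2} → {0,1,2} (no change)
  #9 pop 3: in={0,1,2} → {0,1,2} (no change)
  #10 pop 2: in={0,1,2} → {0,1,2} (was {1}); enqueue [0,5]
  #11 pop 4: in={0,1,2} → {0,1,2} (no change)
  #12 pop 0: in={0,1,2} → {0,1,2} (no change)
  #13 pop 5: in={0,1,2} → {0,1,2} (no change)

Fixpoint:
  val[0] = {0,1,2}
  val[1] = {0,1,2}
  val[2] = {0,1,2}
  val[3] = {0,1,2}
  val[4] = {0,1,2}
  val[5] = {0,1,2}

{0,1,2}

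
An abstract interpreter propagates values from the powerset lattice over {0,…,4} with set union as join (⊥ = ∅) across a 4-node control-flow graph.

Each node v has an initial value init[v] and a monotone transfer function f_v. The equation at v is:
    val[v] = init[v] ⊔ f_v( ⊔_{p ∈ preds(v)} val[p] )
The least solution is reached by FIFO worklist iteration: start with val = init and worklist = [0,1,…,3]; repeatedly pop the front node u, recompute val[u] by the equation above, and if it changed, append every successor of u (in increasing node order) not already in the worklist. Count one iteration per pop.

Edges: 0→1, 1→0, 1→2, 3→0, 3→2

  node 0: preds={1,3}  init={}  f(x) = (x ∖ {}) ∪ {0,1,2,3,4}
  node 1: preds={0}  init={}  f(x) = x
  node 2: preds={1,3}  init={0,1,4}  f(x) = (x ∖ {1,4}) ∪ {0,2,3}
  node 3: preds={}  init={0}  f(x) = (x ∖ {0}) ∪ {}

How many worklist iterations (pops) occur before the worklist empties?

5

Worklist (5 pops):
  #1 pop 0: in={0} → {0,1,2,3,4} (was {}); enqueue []
  #2 pop 1: in={0,1,2,3,4} → {0,1,2,3,4} (was {}); enqueue [0]
  #3 pop 2: in={0,1,2,3,4} → {0,1,2,3,4} (was {0,1,4}); enqueue []
  #4 pop 3: in={} → {0} (no change)
  #5 pop 0: in={0,1,2,3,4} → {0,1,2,3,4} (no change)

Fixpoint:
  val[0] = {0,1,2,3,4}
  val[1] = {0,1,2,3,4}
  val[2] = {0,1,2,3,4}
  val[3] = {0}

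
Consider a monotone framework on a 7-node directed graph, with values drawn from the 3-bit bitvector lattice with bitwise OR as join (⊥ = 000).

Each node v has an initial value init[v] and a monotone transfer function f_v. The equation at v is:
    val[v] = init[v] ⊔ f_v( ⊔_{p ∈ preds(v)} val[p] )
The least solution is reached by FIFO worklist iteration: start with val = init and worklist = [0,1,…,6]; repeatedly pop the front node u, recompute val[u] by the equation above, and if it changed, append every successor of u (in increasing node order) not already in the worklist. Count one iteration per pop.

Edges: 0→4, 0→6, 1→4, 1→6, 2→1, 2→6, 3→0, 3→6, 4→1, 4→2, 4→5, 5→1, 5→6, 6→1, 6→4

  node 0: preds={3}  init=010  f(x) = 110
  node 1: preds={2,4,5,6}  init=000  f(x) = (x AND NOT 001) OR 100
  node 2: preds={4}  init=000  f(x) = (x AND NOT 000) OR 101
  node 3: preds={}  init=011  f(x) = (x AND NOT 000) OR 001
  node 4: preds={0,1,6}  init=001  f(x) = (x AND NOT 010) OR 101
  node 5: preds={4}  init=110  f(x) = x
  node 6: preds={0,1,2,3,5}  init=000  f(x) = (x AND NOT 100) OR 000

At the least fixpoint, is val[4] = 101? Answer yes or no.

Trace (10 dequeues):
  [1] u=0 | in 011 | out 110 | prev 010 | push {}
  [2] u=1 | in 111 | out 110 | prev 000 | push {}
  [3] u=2 | in 001 | out 101 | prev 000 | push {1}
  [4] u=3 | in 000 | out 011 | ==
  [5] u=4 | in 110 | out 101 | prev 001 | push {2}
  [6] u=5 | in 101 | out 111 | prev 110 | push {}
  [7] u=6 | in 111 | out 011 | prev 000 | push {4}
  [8] u=1 | in 111 | out 110 | ==
  [9] u=2 | in 101 | out 101 | ==
  [10] u=4 | in 111 | out 101 | ==

Converged values:
  [0] 110
  [1] 110
  [2] 101
  [3] 011
  [4] 101
  [5] 111
  [6] 011

yes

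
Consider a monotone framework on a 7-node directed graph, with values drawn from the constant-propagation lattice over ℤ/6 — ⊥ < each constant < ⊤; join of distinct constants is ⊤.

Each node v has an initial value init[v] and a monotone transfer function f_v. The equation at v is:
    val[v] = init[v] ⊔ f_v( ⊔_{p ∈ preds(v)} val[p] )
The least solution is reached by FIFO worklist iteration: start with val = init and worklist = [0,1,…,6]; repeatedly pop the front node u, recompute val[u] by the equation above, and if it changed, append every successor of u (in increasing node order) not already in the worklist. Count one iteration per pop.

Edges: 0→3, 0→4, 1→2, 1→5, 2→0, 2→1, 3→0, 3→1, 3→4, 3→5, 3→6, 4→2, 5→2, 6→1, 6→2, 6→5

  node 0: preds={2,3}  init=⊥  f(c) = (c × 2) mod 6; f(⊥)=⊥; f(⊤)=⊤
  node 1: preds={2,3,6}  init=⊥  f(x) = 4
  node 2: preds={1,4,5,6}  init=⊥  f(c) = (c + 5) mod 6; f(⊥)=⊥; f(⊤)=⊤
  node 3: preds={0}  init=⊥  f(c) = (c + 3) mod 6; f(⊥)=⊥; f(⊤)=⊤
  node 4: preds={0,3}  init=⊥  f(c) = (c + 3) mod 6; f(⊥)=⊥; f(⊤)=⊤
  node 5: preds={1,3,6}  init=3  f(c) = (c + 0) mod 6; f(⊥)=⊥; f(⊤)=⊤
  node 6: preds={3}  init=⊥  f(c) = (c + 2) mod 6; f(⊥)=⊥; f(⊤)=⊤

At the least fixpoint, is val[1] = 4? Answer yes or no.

yes

Worklist (19 pops):
  #1 pop 0: in=⊥ → ⊥ (no change)
  #2 pop 1: in=⊥ → 4 (was ⊥); enqueue []
  #3 pop 2: in=⊤ → ⊤ (was ⊥); enqueue [0,1]
  #4 pop 3: in=⊥ → ⊥ (no change)
  #5 pop 4: in=⊥ → ⊥ (no change)
  #6 pop 5: in=4 → ⊤ (was 3); enqueue [2]
  #7 pop 6: in=⊥ → ⊥ (no change)
  #8 pop 0: in=⊤ → ⊤ (was ⊥); enqueue [3,4]
  #9 pop 1: in=⊤ → 4 (no change)
  #10 pop 2: in=⊤ → ⊤ (no change)
  #11 pop 3: in=⊤ → ⊤ (was ⊥); enqueue [0,1,5,6]
  #12 pop 4: in=⊤ → ⊤ (was ⊥); enqueue [2]
  #13 pop 0: in=⊤ → ⊤ (no change)
  #14 pop 1: in=⊤ → 4 (no change)
  #15 pop 5: in=⊤ → ⊤ (no change)
  #16 pop 6: in=⊤ → ⊤ (was ⊥); enqueue [1,5]
  #17 pop 2: in=⊤ → ⊤ (no change)
  #18 pop 1: in=⊤ → 4 (no change)
  #19 pop 5: in=⊤ → ⊤ (no change)

Fixpoint:
  val[0] = ⊤
  val[1] = 4
  val[2] = ⊤
  val[3] = ⊤
  val[4] = ⊤
  val[5] = ⊤
  val[6] = ⊤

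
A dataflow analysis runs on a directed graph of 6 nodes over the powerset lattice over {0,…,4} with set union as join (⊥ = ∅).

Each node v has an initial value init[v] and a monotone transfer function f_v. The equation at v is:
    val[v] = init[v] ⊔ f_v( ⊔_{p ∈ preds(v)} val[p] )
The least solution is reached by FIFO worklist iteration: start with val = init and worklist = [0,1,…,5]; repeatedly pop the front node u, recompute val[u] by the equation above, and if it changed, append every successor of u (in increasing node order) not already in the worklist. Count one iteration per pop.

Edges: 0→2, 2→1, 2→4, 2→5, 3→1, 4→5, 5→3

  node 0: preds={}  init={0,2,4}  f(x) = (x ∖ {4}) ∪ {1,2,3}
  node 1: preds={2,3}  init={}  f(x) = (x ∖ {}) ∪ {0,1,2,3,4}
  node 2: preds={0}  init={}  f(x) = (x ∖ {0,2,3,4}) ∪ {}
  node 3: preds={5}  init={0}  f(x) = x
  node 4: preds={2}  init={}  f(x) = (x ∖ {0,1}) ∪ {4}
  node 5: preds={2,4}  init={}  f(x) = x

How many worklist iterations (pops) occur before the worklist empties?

9

Trace (9 dequeues):
  [1] u=0 | in {} | out {0,1,2,3,4} | prev {0,2,4} | push {}
  [2] u=1 | in {0} | out {0,1,2,3,4} | prev {} | push {}
  [3] u=2 | in {0,1,2,3,4} | out {1} | prev {} | push {1}
  [4] u=3 | in {} | out {0} | ==
  [5] u=4 | in {1} | out {4} | prev {} | push {}
  [6] u=5 | in {1,4} | out {1,4} | prev {} | push {3}
  [7] u=1 | in {0,1} | out {0,1,2,3,4} | ==
  [8] u=3 | in {1,4} | out {0,1,4} | prev {0} | push {1}
  [9] u=1 | in {0,1,4} | out {0,1,2,3,4} | ==

Converged values:
  [0] {0,1,2,3,4}
  [1] {0,1,2,3,4}
  [2] {1}
  [3] {0,1,4}
  [4] {4}
  [5] {1,4}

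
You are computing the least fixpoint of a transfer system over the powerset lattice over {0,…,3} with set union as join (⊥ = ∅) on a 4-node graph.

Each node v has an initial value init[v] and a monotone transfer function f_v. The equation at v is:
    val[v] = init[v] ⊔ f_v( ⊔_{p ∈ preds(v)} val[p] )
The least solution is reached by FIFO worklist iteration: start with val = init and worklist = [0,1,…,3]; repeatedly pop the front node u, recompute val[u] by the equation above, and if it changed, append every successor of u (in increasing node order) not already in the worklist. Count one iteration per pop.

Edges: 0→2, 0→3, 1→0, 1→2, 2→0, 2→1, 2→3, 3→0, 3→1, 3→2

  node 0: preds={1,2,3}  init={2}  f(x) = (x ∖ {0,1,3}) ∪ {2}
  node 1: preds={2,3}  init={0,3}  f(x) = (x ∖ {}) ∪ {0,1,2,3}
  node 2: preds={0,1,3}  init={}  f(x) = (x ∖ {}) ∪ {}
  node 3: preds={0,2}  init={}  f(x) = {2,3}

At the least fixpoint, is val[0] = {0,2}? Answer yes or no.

Iteration log — 7 steps:
  step 1. node 0  ⊔preds={0,3}  new={2}  stable
  step 2. node 1  ⊔preds={}  new={0,1,2,3}  old={0,3}  +wl: 0
  step 3. node 2  ⊔preds={0,1,2,3}  new={0,1,2,3}  old={}  +wl: 1
  step 4. node 3  ⊔preds={0,1,2,3}  new={2,3}  old={}  +wl: 2
  step 5. node 0  ⊔preds={0,1,2,3}  new={2}  stable
  step 6. node 1  ⊔preds={0,1,2,3}  new={0,1,2,3}  stable
  step 7. node 2  ⊔preds={0,1,2,3}  new={0,1,2,3}  stable

Least fixpoint reached:
  node 0: {2}
  node 1: {0,1,2,3}
  node 2: {0,1,2,3}
  node 3: {2,3}

no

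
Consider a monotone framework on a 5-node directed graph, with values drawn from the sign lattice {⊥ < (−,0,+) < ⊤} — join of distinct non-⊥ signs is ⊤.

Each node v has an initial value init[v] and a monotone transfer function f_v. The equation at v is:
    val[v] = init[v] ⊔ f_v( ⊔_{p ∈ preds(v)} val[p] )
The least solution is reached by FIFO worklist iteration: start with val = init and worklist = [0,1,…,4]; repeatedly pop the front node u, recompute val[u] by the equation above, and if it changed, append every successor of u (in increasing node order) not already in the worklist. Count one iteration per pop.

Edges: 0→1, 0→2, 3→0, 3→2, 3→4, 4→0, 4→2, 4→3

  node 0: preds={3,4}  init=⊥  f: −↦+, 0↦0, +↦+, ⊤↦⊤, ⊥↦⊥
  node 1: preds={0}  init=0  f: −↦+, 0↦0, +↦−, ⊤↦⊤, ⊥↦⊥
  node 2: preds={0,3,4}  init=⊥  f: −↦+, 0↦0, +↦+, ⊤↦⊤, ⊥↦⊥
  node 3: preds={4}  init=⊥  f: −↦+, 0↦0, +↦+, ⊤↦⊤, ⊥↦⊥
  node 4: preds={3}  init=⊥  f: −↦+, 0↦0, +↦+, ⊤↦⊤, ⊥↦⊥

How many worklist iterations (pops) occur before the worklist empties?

Iteration log — 5 steps:
  step 1. node 0  ⊔preds=⊥  new=⊥  stable
  step 2. node 1  ⊔preds=⊥  new=0  stable
  step 3. node 2  ⊔preds=⊥  new=⊥  stable
  step 4. node 3  ⊔preds=⊥  new=⊥  stable
  step 5. node 4  ⊔preds=⊥  new=⊥  stable

Least fixpoint reached:
  node 0: ⊥
  node 1: 0
  node 2: ⊥
  node 3: ⊥
  node 4: ⊥

5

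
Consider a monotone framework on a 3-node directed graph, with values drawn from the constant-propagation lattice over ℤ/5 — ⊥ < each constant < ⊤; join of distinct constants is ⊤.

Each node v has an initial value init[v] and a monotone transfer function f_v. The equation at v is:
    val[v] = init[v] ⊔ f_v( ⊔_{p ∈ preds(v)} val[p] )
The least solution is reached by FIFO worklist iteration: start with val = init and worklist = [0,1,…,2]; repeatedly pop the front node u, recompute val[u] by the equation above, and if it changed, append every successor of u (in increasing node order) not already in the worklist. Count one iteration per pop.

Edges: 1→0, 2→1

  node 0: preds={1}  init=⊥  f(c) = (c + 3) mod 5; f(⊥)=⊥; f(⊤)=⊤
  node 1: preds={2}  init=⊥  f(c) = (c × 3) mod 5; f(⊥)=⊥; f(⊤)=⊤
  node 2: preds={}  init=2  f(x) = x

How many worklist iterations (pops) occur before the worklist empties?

Iteration log — 4 steps:
  step 1. node 0  ⊔preds=⊥  new=⊥  stable
  step 2. node 1  ⊔preds=2  new=1  old=⊥  +wl: 0
  step 3. node 2  ⊔preds=⊥  new=2  stable
  step 4. node 0  ⊔preds=1  new=4  old=⊥  +wl: 

Least fixpoint reached:
  node 0: 4
  node 1: 1
  node 2: 2

4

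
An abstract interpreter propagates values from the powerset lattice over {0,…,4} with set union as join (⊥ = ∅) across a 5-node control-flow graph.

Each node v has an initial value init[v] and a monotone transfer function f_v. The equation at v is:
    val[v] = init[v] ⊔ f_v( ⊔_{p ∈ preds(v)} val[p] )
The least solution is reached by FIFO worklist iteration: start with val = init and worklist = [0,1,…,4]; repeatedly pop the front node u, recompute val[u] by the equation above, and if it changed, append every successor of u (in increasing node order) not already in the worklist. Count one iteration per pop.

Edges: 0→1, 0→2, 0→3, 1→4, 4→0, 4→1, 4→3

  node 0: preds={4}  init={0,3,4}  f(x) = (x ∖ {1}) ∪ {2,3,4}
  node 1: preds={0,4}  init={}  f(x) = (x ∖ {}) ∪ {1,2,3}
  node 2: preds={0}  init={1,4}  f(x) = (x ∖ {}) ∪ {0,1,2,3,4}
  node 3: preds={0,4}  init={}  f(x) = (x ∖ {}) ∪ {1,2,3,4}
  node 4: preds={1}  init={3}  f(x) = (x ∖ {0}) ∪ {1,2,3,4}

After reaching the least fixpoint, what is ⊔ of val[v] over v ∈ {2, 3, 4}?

{0,1,2,3,4}

Trace (8 dequeues):
  [1] u=0 | in {3} | out {0,2,3,4} | prev {0,3,4} | push {}
  [2] u=1 | in {0,2,3,4} | out {0,1,2,3,4} | prev {} | push {}
  [3] u=2 | in {0,2,3,4} | out {0,1,2,3,4} | prev {1,4} | push {}
  [4] u=3 | in {0,2,3,4} | out {0,1,2,3,4} | prev {} | push {}
  [5] u=4 | in {0,1,2,3,4} | out {1,2,3,4} | prev {3} | push {0,1,3}
  [6] u=0 | in {1,2,3,4} | out {0,2,3,4} | ==
  [7] u=1 | in {0,1,2,3,4} | out {0,1,2,3,4} | ==
  [8] u=3 | in {0,1,2,3,4} | out {0,1,2,3,4} | ==

Converged values:
  [0] {0,2,3,4}
  [1] {0,1,2,3,4}
  [2] {0,1,2,3,4}
  [3] {0,1,2,3,4}
  [4] {1,2,3,4}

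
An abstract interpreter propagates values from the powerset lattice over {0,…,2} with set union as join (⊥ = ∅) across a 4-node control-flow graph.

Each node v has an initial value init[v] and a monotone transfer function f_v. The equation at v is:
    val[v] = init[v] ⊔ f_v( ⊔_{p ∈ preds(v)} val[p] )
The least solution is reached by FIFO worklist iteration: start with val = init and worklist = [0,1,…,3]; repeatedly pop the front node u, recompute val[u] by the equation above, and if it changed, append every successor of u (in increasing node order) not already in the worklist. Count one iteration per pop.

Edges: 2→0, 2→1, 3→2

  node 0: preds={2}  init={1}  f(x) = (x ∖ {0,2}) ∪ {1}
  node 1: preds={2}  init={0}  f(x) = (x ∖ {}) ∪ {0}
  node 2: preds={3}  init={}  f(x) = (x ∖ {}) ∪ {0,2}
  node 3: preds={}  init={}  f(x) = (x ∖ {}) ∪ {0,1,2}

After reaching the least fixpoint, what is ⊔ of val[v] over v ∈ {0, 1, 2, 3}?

Iteration log — 9 steps:
  step 1. node 0  ⊔preds={}  new={1}  stable
  step 2. node 1  ⊔preds={}  new={0}  stable
  step 3. node 2  ⊔preds={}  new={0,2}  old={}  +wl: 0,1
  step 4. node 3  ⊔preds={}  new={0,1,2}  old={}  +wl: 2
  step 5. node 0  ⊔preds={0,2}  new={1}  stable
  step 6. node 1  ⊔preds={0,2}  new={0,2}  old={0}  +wl: 
  step 7. node 2  ⊔preds={0,1,2}  new={0,1,2}  old={0,2}  +wl: 0,1
  step 8. node 0  ⊔preds={0,1,2}  new={1}  stable
  step 9. node 1  ⊔preds={0,1,2}  new={0,1,2}  old={0,2}  +wl: 

Least fixpoint reached:
  node 0: {1}
  node 1: {0,1,2}
  node 2: {0,1,2}
  node 3: {0,1,2}

{0,1,2}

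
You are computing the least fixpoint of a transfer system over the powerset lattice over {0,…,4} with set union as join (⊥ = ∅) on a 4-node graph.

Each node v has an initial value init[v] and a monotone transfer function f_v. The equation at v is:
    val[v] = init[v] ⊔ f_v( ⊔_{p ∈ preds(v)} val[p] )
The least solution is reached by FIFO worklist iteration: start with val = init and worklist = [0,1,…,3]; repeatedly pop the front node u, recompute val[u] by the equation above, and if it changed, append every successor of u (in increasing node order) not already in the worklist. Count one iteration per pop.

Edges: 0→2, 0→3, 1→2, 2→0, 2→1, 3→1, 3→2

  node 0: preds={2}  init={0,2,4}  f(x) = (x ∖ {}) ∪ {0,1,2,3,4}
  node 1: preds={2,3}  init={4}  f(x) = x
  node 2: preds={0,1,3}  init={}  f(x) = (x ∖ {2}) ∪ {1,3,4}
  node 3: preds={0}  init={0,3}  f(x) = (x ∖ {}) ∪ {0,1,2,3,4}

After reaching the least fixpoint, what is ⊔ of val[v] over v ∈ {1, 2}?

{0,1,2,3,4}

Trace (7 dequeues):
  [1] u=0 | in {} | out {0,1,2,3,4} | prev {0,2,4} | push {}
  [2] u=1 | in {0,3} | out {0,3,4} | prev {4} | push {}
  [3] u=2 | in {0,1,2,3,4} | out {0,1,3,4} | prev {} | push {0,1}
  [4] u=3 | in {0,1,2,3,4} | out {0,1,2,3,4} | prev {0,3} | push {2}
  [5] u=0 | in {0,1,3,4} | out {0,1,2,3,4} | ==
  [6] u=1 | in {0,1,2,3,4} | out {0,1,2,3,4} | prev {0,3,4} | push {}
  [7] u=2 | in {0,1,2,3,4} | out {0,1,3,4} | ==

Converged values:
  [0] {0,1,2,3,4}
  [1] {0,1,2,3,4}
  [2] {0,1,3,4}
  [3] {0,1,2,3,4}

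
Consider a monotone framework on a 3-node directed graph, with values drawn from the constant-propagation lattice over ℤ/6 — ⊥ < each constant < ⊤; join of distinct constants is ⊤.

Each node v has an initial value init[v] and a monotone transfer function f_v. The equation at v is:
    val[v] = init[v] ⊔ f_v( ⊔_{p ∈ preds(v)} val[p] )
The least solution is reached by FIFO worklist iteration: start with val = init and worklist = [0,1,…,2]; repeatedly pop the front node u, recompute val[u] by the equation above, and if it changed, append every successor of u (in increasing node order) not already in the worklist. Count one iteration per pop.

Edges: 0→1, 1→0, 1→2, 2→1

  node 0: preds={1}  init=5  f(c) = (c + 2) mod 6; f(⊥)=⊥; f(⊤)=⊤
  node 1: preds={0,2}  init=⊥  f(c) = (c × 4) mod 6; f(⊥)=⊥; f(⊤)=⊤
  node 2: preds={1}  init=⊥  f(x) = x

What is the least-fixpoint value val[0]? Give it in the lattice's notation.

⊤

Trace (8 dequeues):
  [1] u=0 | in ⊥ | out 5 | ==
  [2] u=1 | in 5 | out 2 | prev ⊥ | push {0}
  [3] u=2 | in 2 | out 2 | prev ⊥ | push {1}
  [4] u=0 | in 2 | out ⊤ | prev 5 | push {}
  [5] u=1 | in ⊤ | out ⊤ | prev 2 | push {0,2}
  [6] u=0 | in ⊤ | out ⊤ | ==
  [7] u=2 | in ⊤ | out ⊤ | prev 2 | push {1}
  [8] u=1 | in ⊤ | out ⊤ | ==

Converged values:
  [0] ⊤
  [1] ⊤
  [2] ⊤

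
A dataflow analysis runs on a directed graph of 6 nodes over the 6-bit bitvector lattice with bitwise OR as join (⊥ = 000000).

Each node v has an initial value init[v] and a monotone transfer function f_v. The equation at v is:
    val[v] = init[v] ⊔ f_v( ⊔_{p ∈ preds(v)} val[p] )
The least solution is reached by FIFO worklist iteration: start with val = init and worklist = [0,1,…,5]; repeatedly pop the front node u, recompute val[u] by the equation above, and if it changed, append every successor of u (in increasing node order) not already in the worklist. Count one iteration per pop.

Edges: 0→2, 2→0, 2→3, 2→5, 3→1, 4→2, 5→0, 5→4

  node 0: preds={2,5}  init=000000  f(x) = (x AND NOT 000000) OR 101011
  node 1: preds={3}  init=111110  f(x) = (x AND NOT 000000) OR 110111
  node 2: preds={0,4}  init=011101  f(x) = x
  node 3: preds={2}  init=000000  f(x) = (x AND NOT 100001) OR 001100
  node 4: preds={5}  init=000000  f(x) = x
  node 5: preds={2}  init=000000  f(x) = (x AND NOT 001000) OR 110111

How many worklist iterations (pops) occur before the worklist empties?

10

Iteration log — 10 steps:
  step 1. node 0  ⊔preds=011101  new=111111  old=000000  +wl: 
  step 2. node 1  ⊔preds=000000  new=111111  old=111110  +wl: 
  step 3. node 2  ⊔preds=111111  new=111111  old=011101  +wl: 0
  step 4. node 3  ⊔preds=111111  new=011110  old=000000  +wl: 1
  step 5. node 4  ⊔preds=000000  new=000000  stable
  step 6. node 5  ⊔preds=111111  new=110111  old=000000  +wl: 4
  step 7. node 0  ⊔preds=111111  new=111111  stable
  step 8. node 1  ⊔preds=011110  new=111111  stable
  step 9. node 4  ⊔preds=110111  new=110111  old=000000  +wl: 2
  step 10. node 2  ⊔preds=111111  new=111111  stable

Least fixpoint reached:
  node 0: 111111
  node 1: 111111
  node 2: 111111
  node 3: 011110
  node 4: 110111
  node 5: 110111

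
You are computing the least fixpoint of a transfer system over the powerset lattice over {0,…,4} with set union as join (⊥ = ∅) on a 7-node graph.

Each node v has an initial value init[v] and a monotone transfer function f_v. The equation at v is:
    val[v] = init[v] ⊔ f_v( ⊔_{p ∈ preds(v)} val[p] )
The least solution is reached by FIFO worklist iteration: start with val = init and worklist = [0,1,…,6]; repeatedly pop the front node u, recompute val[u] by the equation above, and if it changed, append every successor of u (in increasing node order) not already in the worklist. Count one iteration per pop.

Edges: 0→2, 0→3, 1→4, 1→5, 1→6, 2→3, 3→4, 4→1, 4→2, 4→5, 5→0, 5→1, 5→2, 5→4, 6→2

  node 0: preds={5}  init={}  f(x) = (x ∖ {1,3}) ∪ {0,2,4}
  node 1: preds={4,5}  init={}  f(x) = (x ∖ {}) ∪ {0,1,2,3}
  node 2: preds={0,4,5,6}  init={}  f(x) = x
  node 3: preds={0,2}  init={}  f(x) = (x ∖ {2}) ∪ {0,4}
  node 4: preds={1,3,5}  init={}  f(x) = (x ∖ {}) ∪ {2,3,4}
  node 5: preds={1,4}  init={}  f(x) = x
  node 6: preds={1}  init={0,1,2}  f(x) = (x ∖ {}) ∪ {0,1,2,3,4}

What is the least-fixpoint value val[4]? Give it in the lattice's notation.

Iteration log — 15 steps:
  step 1. node 0  ⊔preds={}  new={0,2,4}  old={}  +wl: 
  step 2. node 1  ⊔preds={}  new={0,1,2,3}  old={}  +wl: 
  step 3. node 2  ⊔preds={0,1,2,4}  new={0,1,2,4}  old={}  +wl: 
  step 4. node 3  ⊔preds={0,1,2,4}  new={0,1,4}  old={}  +wl: 
  step 5. node 4  ⊔preds={0,1,2,3,4}  new={0,1,2,3,4}  old={}  +wl: 1,2
  step 6. node 5  ⊔preds={0,1,2,3,4}  new={0,1,2,3,4}  old={}  +wl: 0,4
  step 7. node 6  ⊔preds={0,1,2,3}  new={0,1,2,3,4}  old={0,1,2}  +wl: 
  step 8. node 1  ⊔preds={0,1,2,3,4}  new={0,1,2,3,4}  old={0,1,2,3}  +wl: 5,6
  step 9. node 2  ⊔preds={0,1,2,3,4}  new={0,1,2,3,4}  old={0,1,2,4}  +wl: 3
  step 10. node 0  ⊔preds={0,1,2,3,4}  new={0,2,4}  stable
  step 11. node 4  ⊔preds={0,1,2,3,4}  new={0,1,2,3,4}  stable
  step 12. node 5  ⊔preds={0,1,2,3,4}  new={0,1,2,3,4}  stable
  step 13. node 6  ⊔preds={0,1,2,3,4}  new={0,1,2,3,4}  stable
  step 14. node 3  ⊔preds={0,1,2,3,4}  new={0,1,3,4}  old={0,1,4}  +wl: 4
  step 15. node 4  ⊔preds={0,1,2,3,4}  new={0,1,2,3,4}  stable

Least fixpoint reached:
  node 0: {0,2,4}
  node 1: {0,1,2,3,4}
  node 2: {0,1,2,3,4}
  node 3: {0,1,3,4}
  node 4: {0,1,2,3,4}
  node 5: {0,1,2,3,4}
  node 6: {0,1,2,3,4}

{0,1,2,3,4}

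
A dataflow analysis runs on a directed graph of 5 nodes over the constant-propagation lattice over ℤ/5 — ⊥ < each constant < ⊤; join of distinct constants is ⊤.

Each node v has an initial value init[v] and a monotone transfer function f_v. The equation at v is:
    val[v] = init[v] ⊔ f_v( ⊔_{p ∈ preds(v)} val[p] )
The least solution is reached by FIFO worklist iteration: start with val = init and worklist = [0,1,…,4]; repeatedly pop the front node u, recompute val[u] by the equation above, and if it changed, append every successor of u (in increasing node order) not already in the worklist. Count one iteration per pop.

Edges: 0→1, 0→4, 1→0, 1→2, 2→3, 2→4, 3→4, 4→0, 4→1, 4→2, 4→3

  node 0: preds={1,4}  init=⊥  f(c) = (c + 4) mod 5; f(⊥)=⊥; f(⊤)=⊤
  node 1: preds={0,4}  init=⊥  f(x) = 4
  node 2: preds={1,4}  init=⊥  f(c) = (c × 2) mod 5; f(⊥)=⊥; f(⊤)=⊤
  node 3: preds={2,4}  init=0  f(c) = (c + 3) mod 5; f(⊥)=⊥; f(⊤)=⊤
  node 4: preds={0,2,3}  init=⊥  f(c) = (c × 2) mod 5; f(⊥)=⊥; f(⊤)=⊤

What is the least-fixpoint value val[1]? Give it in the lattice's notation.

Trace (10 dequeues):
  [1] u=0 | in ⊥ | out ⊥ | ==
  [2] u=1 | in ⊥ | out 4 | prev ⊥ | push {0}
  [3] u=2 | in 4 | out 3 | prev ⊥ | push {}
  [4] u=3 | in 3 | out ⊤ | prev 0 | push {}
  [5] u=4 | in ⊤ | out ⊤ | prev ⊥ | push {1,2,3}
  [6] u=0 | in ⊤ | out ⊤ | prev ⊥ | push {4}
  [7] u=1 | in ⊤ | out 4 | ==
  [8] u=2 | in ⊤ | out ⊤ | prev 3 | push {}
  [9] u=3 | in ⊤ | out ⊤ | ==
  [10] u=4 | in ⊤ | out ⊤ | ==

Converged values:
  [0] ⊤
  [1] 4
  [2] ⊤
  [3] ⊤
  [4] ⊤

4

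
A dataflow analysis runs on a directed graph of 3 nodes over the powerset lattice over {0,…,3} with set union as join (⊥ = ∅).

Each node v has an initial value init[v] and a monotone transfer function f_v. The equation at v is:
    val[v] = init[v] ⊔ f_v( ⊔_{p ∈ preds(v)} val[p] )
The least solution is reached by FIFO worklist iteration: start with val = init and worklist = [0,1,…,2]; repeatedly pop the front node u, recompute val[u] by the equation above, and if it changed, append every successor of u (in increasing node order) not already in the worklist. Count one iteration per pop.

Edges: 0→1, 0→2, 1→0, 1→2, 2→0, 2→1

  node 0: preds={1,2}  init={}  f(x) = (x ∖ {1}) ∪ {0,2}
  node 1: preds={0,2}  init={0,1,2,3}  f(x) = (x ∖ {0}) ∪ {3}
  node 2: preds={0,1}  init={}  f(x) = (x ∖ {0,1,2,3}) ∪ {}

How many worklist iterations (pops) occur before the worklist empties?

3

Trace (3 dequeues):
  [1] u=0 | in {0,1,2,3} | out {0,2,3} | prev {} | push {}
  [2] u=1 | in {0,2,3} | out {0,1,2,3} | ==
  [3] u=2 | in {0,1,2,3} | out {} | ==

Converged values:
  [0] {0,2,3}
  [1] {0,1,2,3}
  [2] {}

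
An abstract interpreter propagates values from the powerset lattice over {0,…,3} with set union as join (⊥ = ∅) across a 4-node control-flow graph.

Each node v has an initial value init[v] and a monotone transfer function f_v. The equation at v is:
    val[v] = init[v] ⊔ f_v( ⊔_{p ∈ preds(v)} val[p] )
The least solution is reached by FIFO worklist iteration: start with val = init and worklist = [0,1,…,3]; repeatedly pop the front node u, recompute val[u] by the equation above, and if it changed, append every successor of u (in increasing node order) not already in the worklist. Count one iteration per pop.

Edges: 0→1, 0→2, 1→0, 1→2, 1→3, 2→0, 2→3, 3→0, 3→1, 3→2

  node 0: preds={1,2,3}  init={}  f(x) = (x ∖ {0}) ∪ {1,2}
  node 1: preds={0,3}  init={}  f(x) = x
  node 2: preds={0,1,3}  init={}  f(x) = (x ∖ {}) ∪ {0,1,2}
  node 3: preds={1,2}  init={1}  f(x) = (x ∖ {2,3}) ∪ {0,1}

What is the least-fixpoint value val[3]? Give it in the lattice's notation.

{0,1}

Trace (9 dequeues):
  [1] u=0 | in {1} | out {1,2} | prev {} | push {}
  [2] u=1 | in {1,2} | out {1,2} | prev {} | push {0}
  [3] u=2 | in {1,2} | out {0,1,2} | prev {} | push {}
  [4] u=3 | in {0,1,2} | out {0,1} | prev {1} | push {1,2}
  [5] u=0 | in {0,1,2} | out {1,2} | ==
  [6] u=1 | in {0,1,2} | out {0,1,2} | prev {1,2} | push {0,3}
  [7] u=2 | in {0,1,2} | out {0,1,2} | ==
  [8] u=0 | in {0,1,2} | out {1,2} | ==
  [9] u=3 | in {0,1,2} | out {0,1} | ==

Converged values:
  [0] {1,2}
  [1] {0,1,2}
  [2] {0,1,2}
  [3] {0,1}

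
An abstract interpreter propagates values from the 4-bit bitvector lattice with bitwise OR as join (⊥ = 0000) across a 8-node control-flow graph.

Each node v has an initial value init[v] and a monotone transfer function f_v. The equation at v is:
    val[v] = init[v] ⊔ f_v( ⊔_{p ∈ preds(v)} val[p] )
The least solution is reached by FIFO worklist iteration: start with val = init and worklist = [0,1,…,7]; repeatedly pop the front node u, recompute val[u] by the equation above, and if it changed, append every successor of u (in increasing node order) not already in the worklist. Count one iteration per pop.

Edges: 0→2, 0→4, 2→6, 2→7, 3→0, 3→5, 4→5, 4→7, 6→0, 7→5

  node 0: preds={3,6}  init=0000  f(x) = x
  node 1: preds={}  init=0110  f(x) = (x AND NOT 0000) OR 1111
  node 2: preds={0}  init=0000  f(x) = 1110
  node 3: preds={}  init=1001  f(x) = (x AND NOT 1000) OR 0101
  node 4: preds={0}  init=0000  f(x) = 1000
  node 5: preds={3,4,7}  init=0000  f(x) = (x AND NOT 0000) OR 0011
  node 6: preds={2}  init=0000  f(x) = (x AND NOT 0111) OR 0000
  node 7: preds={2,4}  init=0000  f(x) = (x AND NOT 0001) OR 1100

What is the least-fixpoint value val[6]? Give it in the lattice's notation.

1000

Trace (12 dequeues):
  [1] u=0 | in 1001 | out 1001 | prev 0000 | push {}
  [2] u=1 | in 0000 | out 1111 | prev 0110 | push {}
  [3] u=2 | in 1001 | out 1110 | prev 0000 | push {}
  [4] u=3 | in 0000 | out 1101 | prev 1001 | push {0}
  [5] u=4 | in 1001 | out 1000 | prev 0000 | push {}
  [6] u=5 | in 1101 | out 1111 | prev 0000 | push {}
  [7] u=6 | in 1110 | out 1000 | prev 0000 | push {}
  [8] u=7 | in 1110 | out 1110 | prev 0000 | push {5}
  [9] u=0 | in 1101 | out 1101 | prev 1001 | push {2,4}
  [10] u=5 | in 1111 | out 1111 | ==
  [11] u=2 | in 1101 | out 1110 | ==
  [12] u=4 | in 1101 | out 1000 | ==

Converged values:
  [0] 1101
  [1] 1111
  [2] 1110
  [3] 1101
  [4] 1000
  [5] 1111
  [6] 1000
  [7] 1110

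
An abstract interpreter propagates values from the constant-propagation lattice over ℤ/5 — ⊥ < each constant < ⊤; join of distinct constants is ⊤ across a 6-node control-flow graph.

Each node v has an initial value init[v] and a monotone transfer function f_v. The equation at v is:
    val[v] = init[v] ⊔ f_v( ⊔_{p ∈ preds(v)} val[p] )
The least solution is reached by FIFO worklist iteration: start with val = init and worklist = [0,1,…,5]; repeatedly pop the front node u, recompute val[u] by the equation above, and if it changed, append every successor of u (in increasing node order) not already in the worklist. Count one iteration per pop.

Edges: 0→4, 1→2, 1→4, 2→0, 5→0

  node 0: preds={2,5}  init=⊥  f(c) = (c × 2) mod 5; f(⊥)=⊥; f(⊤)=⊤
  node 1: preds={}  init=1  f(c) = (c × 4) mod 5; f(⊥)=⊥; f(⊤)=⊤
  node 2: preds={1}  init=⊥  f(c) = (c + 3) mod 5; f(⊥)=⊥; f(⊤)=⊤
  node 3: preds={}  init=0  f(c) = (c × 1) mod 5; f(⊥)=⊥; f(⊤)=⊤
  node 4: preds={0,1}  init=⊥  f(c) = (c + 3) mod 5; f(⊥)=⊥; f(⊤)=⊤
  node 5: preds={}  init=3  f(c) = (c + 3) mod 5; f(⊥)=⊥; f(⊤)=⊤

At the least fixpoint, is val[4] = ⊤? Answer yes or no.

Iteration log — 8 steps:
  step 1. node 0  ⊔preds=3  new=1  old=⊥  +wl: 
  step 2. node 1  ⊔preds=⊥  new=1  stable
  step 3. node 2  ⊔preds=1  new=4  old=⊥  +wl: 0
  step 4. node 3  ⊔preds=⊥  new=0  stable
  step 5. node 4  ⊔preds=1  new=4  old=⊥  +wl: 
  step 6. node 5  ⊔preds=⊥  new=3  stable
  step 7. node 0  ⊔preds=⊤  new=⊤  old=1  +wl: 4
  step 8. node 4  ⊔preds=⊤  new=⊤  old=4  +wl: 

Least fixpoint reached:
  node 0: ⊤
  node 1: 1
  node 2: 4
  node 3: 0
  node 4: ⊤
  node 5: 3

yes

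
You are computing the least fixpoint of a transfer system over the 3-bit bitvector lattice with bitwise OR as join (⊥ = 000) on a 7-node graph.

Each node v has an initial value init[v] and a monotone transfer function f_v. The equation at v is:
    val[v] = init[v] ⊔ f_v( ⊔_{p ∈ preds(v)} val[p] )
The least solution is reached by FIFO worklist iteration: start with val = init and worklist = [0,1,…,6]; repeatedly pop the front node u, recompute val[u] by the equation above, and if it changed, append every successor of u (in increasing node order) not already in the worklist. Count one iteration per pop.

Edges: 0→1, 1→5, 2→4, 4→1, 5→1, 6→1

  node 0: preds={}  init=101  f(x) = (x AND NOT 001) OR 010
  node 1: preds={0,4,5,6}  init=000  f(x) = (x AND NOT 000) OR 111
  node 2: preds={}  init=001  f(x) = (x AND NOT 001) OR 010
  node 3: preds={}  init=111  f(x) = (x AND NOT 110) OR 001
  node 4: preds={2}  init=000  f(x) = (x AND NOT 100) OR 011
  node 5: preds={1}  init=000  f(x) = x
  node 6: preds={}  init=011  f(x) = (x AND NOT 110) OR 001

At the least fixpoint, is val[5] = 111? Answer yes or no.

Iteration log — 8 steps:
  step 1. node 0  ⊔preds=000  new=111  old=101  +wl: 
  step 2. node 1  ⊔preds=111  new=111  old=000  +wl: 
  step 3. node 2  ⊔preds=000  new=011  old=001  +wl: 
  step 4. node 3  ⊔preds=000  new=111  stable
  step 5. node 4  ⊔preds=011  new=011  old=000  +wl: 1
  step 6. node 5  ⊔preds=111  new=111  old=000  +wl: 
  step 7. node 6  ⊔preds=000  new=011  stable
  step 8. node 1  ⊔preds=111  new=111  stable

Least fixpoint reached:
  node 0: 111
  node 1: 111
  node 2: 011
  node 3: 111
  node 4: 011
  node 5: 111
  node 6: 011

yes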